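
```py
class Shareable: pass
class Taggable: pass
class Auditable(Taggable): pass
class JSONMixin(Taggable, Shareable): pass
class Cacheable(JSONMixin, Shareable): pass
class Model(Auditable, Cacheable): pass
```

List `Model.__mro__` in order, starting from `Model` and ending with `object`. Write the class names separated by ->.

L[Model] = Model + merge(L[Auditable], L[Cacheable], [Auditable Cacheable])
  take Auditable:  [Auditable Taggable object] + [Cacheable JSONMixin Taggable Shareable object] + [Auditable Cacheable]
  take Cacheable:  [Taggable object] + [Cacheable JSONMixin Taggable Shareable object] + [Cacheable]
  take JSONMixin:  [Taggable object] + [JSONMixin Taggable Shareable object]
  take Taggable:  [Taggable object] + [Taggable Shareable object]
  take Shareable:  [object] + [Shareable object]
  take object:  [object] + [object]

Model -> Auditable -> Cacheable -> JSONMixin -> Taggable -> Shareable -> object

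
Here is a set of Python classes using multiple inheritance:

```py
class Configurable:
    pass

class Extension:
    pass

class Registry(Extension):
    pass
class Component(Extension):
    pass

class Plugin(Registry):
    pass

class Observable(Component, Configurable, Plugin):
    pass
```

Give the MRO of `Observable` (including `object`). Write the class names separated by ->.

Observable -> Component -> Configurable -> Plugin -> Registry -> Extension -> object

L[Observable] = Observable + merge(L[Component], L[Configurable], L[Plugin], [Component Configurable Plugin])
  take Component:  [Component Extension object] + [Configurable object] + [Plugin Registry Extension object] + [Component Configurable Plugin]
  take Configurable:  [Extension object] + [Configurable object] + [Plugin Registry Extension object] + [Configurable Plugin]
  take Plugin:  [Extension object] + [object] + [Plugin Registry Extension object] + [Plugin]
  take Registry:  [Extension object] + [object] + [Registry Extension object]
  take Extension:  [Extension object] + [object] + [Extension object]
  take object:  [object] + [object] + [object]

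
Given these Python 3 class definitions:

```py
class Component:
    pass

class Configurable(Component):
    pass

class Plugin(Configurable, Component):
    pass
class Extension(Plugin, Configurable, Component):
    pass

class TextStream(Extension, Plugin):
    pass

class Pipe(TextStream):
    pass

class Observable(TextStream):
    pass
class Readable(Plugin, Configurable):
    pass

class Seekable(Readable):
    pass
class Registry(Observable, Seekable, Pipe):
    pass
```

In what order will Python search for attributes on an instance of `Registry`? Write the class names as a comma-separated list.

Registry, Observable, Seekable, Readable, Pipe, TextStream, Extension, Plugin, Configurable, Component, object

L[Registry] = Registry + merge(L[Observable], L[Seekable], L[Pipe], [Observable Seekable Pipe])
  take Observable:  [Observable TextStream Extension Plugin Configurable Component object] + [Seekable Readable Plugin Configurable Component object] + [Pipe TextStream Extension Plugin Configurable Component object] + [Observable Seekable Pipe]
  take Seekable:  [TextStream Extension Plugin Configurable Component object] + [Seekable Readable Plugin Configurable Component object] + [Pipe TextStream Extension Plugin Configurable Component object] + [Seekable Pipe]
  take Readable:  [TextStream Extension Plugin Configurable Component object] + [Readable Plugin Configurable Component object] + [Pipe TextStream Extension Plugin Configurable Component object] + [Pipe]
  take Pipe:  [TextStream Extension Plugin Configurable Component object] + [Plugin Configurable Component object] + [Pipe TextStream Extension Plugin Configurable Component object] + [Pipe]
  take TextStream:  [TextStream Extension Plugin Configurable Component object] + [Plugin Configurable Component object] + [TextStream Extension Plugin Configurable Component object]
  take Extension:  [Extension Plugin Configurable Component object] + [Plugin Configurable Component object] + [Extension Plugin Configurable Component object]
  take Plugin:  [Plugin Configurable Component object] + [Plugin Configurable Component object] + [Plugin Configurable Component object]
  take Configurable:  [Configurable Component object] + [Configurable Component object] + [Configurable Component object]
  take Component:  [Component object] + [Component object] + [Component object]
  take object:  [object] + [object] + [object]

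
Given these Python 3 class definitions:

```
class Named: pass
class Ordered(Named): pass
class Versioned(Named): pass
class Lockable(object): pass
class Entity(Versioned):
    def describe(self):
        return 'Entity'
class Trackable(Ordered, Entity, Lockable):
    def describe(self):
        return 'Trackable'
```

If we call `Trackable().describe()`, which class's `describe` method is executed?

Trackable

L[Trackable] = Trackable + merge(L[Ordered], L[Entity], L[Lockable], [Ordered Entity Lockable])
  take Ordered:  [Ordered Named object] + [Entity Versioned Named object] + [Lockable object] + [Ordered Entity Lockable]
  take Entity:  [Named object] + [Entity Versioned Named object] + [Lockable object] + [Entity Lockable]
  take Versioned:  [Named object] + [Versioned Named object] + [Lockable object] + [Lockable]
  take Named:  [Named object] + [Named object] + [Lockable object] + [Lockable]
  take Lockable:  [object] + [object] + [Lockable object] + [Lockable]
  take object:  [object] + [object] + [object]
MRO: Trackable Ordered Entity Versioned Named Lockable object
describe is defined in: Entity, Trackable. First along the MRO is Trackable.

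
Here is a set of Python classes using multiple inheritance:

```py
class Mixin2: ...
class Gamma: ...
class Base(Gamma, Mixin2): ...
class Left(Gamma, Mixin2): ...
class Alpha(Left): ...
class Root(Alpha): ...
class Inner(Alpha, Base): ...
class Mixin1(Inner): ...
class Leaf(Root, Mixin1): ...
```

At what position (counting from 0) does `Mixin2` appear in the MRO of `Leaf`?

L[Leaf] = Leaf + merge(L[Root], L[Mixin1], [Root Mixin1])
  take Root:  [Root Alpha Left Gamma Mixin2 object] + [Mixin1 Inner Alpha Left Base Gamma Mixin2 object] + [Root Mixin1]
  take Mixin1:  [Alpha Left Gamma Mixin2 object] + [Mixin1 Inner Alpha Left Base Gamma Mixin2 object] + [Mixin1]
  take Inner:  [Alpha Left Gamma Mixin2 object] + [Inner Alpha Left Base Gamma Mixin2 object]
  take Alpha:  [Alpha Left Gamma Mixin2 object] + [Alpha Left Base Gamma Mixin2 object]
  take Left:  [Left Gamma Mixin2 object] + [Left Base Gamma Mixin2 object]
  take Base:  [Gamma Mixin2 object] + [Base Gamma Mixin2 object]
  take Gamma:  [Gamma Mixin2 object] + [Gamma Mixin2 object]
  take Mixin2:  [Mixin2 object] + [Mixin2 object]
  take object:  [object] + [object]
MRO: Leaf Root Mixin1 Inner Alpha Left Base Gamma Mixin2 object
Mixin2 sits at index 8.

8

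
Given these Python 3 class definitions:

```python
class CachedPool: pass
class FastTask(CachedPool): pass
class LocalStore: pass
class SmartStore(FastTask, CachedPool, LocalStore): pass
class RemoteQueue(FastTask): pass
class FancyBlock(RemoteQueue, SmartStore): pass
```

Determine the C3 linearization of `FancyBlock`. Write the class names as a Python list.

[FancyBlock, RemoteQueue, SmartStore, FastTask, CachedPool, LocalStore, object]

L[FancyBlock] = FancyBlock + merge(L[RemoteQueue], L[SmartStore], [RemoteQueue SmartStore])
  take RemoteQueue:  [RemoteQueue FastTask CachedPool object] + [SmartStore FastTask CachedPool LocalStore object] + [RemoteQueue SmartStore]
  take SmartStore:  [FastTask CachedPool object] + [SmartStore FastTask CachedPool LocalStore object] + [SmartStore]
  take FastTask:  [FastTask CachedPool object] + [FastTask CachedPool LocalStore object]
  take CachedPool:  [CachedPool object] + [CachedPool LocalStore object]
  take LocalStore:  [object] + [LocalStore object]
  take object:  [object] + [object]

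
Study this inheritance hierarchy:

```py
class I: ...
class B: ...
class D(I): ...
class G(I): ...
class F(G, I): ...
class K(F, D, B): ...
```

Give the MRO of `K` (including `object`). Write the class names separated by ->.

K -> F -> G -> D -> I -> B -> object

L[K] = K + merge(L[F], L[D], L[B], [F D B])
  take F:  [F G I object] + [D I object] + [B object] + [F D B]
  take G:  [G I object] + [D I object] + [B object] + [D B]
  take D:  [I object] + [D I object] + [B object] + [D B]
  take I:  [I object] + [I object] + [B object] + [B]
  take B:  [object] + [object] + [B object] + [B]
  take object:  [object] + [object] + [object]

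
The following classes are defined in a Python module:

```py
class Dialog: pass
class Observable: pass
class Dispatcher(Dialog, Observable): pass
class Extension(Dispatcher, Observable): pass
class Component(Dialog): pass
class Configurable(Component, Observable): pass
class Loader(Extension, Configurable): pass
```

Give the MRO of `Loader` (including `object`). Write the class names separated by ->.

L[Loader] = Loader + merge(L[Extension], L[Configurable], [Extension Configurable])
  take Extension:  [Extension Dispatcher Dialog Observable object] + [Configurable Component Dialog Observable object] + [Extension Configurable]
  take Dispatcher:  [Dispatcher Dialog Observable object] + [Configurable Component Dialog Observable object] + [Configurable]
  take Configurable:  [Dialog Observable object] + [Configurable Component Dialog Observable object] + [Configurable]
  take Component:  [Dialog Observable object] + [Component Dialog Observable object]
  take Dialog:  [Dialog Observable object] + [Dialog Observable object]
  take Observable:  [Observable object] + [Observable object]
  take object:  [object] + [object]

Loader -> Extension -> Dispatcher -> Configurable -> Component -> Dialog -> Observable -> object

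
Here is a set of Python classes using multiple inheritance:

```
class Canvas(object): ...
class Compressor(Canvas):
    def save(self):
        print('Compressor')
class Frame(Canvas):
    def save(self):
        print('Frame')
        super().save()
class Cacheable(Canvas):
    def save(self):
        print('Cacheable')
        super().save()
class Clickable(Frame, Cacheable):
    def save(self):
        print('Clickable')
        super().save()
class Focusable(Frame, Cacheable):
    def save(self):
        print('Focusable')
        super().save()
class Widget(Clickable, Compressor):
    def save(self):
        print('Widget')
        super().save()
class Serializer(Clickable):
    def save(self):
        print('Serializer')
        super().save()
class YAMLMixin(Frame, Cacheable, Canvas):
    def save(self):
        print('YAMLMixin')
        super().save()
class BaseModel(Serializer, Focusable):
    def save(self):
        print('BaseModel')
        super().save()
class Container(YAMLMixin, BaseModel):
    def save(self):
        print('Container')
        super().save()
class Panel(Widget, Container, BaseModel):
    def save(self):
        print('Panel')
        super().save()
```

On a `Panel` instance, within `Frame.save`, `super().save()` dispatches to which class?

Cacheable

L[Panel] = Panel + merge(L[Widget], L[Container], L[BaseModel], [Widget Container BaseModel])
  take Widget:  [Widget Clickable Frame Cacheable Compressor Canvas object] + [Container YAMLMixin BaseModel Serializer Clickable Focusable Frame Cacheable Canvas object] + [BaseModel Serializer Clickable Focusable Frame Cacheable Canvas object] + [Widget Container BaseModel]
  take Container:  [Clickable Frame Cacheable Compressor Canvas object] + [Container YAMLMixin BaseModel Serializer Clickable Focusable Frame Cacheable Canvas object] + [BaseModel Serializer Clickable Focusable Frame Cacheable Canvas object] + [Container BaseModel]
  take YAMLMixin:  [Clickable Frame Cacheable Compressor Canvas object] + [YAMLMixin BaseModel Serializer Clickable Focusable Frame Cacheable Canvas object] + [BaseModel Serializer Clickable Focusable Frame Cacheable Canvas object] + [BaseModel]
  take BaseModel:  [Clickable Frame Cacheable Compressor Canvas object] + [BaseModel Serializer Clickable Focusable Frame Cacheable Canvas object] + [BaseModel Serializer Clickable Focusable Frame Cacheable Canvas object] + [BaseModel]
  take Serializer:  [Clickable Frame Cacheable Compressor Canvas object] + [Serializer Clickable Focusable Frame Cacheable Canvas object] + [Serializer Clickable Focusable Frame Cacheable Canvas object]
  take Clickable:  [Clickable Frame Cacheable Compressor Canvas object] + [Clickable Focusable Frame Cacheable Canvas object] + [Clickable Focusable Frame Cacheable Canvas object]
  take Focusable:  [Frame Cacheable Compressor Canvas object] + [Focusable Frame Cacheable Canvas object] + [Focusable Frame Cacheable Canvas object]
  take Frame:  [Frame Cacheable Compressor Canvas object] + [Frame Cacheable Canvas object] + [Frame Cacheable Canvas object]
  take Cacheable:  [Cacheable Compressor Canvas object] + [Cacheable Canvas object] + [Cacheable Canvas object]
  take Compressor:  [Compressor Canvas object] + [Canvas object] + [Canvas object]
  take Canvas:  [Canvas object] + [Canvas object] + [Canvas object]
  take object:  [object] + [object] + [object]
MRO: Panel Widget Container YAMLMixin BaseModel Serializer Clickable Focusable Frame Cacheable Compressor Canvas object
super() in Frame.save on a Panel instance goes to the class after Frame in Panel's MRO: Cacheable.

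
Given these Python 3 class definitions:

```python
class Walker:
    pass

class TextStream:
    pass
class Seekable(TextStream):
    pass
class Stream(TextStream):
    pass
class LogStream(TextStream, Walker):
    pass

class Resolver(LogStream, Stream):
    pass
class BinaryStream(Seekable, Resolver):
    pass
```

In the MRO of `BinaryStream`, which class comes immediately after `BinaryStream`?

L[BinaryStream] = BinaryStream + merge(L[Seekable], L[Resolver], [Seekable Resolver])
  take Seekable:  [Seekable TextStream object] + [Resolver LogStream Stream TextStream Walker object] + [Seekable Resolver]
  take Resolver:  [TextStream object] + [Resolver LogStream Stream TextStream Walker object] + [Resolver]
  take LogStream:  [TextStream object] + [LogStream Stream TextStream Walker object]
  take Stream:  [TextStream object] + [Stream TextStream Walker object]
  take TextStream:  [TextStream object] + [TextStream Walker object]
  take Walker:  [object] + [Walker object]
  take object:  [object] + [object]
MRO: BinaryStream Seekable Resolver LogStream Stream TextStream Walker object
BinaryStream is at position 0; next is Seekable.

Seekable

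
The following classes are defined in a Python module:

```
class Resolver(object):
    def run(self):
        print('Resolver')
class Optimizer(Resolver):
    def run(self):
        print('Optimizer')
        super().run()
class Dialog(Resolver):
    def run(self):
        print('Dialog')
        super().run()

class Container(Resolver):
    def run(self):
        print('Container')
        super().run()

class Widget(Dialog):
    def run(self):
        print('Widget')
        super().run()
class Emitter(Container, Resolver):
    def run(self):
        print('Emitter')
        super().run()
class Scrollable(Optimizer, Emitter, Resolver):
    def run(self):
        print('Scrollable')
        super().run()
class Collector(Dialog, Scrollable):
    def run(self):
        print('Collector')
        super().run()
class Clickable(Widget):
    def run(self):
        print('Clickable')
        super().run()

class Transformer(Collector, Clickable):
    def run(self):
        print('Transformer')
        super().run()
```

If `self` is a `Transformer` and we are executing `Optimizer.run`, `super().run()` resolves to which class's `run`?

L[Transformer] = Transformer + merge(L[Collector], L[Clickable], [Collector Clickable])
  take Collector:  [Collector Dialog Scrollable Optimizer Emitter Container Resolver object] + [Clickable Widget Dialog Resolver object] + [Collector Clickable]
  take Clickable:  [Dialog Scrollable Optimizer Emitter Container Resolver object] + [Clickable Widget Dialog Resolver object] + [Clickable]
  take Widget:  [Dialog Scrollable Optimizer Emitter Container Resolver object] + [Widget Dialog Resolver object]
  take Dialog:  [Dialog Scrollable Optimizer Emitter Container Resolver object] + [Dialog Resolver object]
  take Scrollable:  [Scrollable Optimizer Emitter Container Resolver object] + [Resolver object]
  take Optimizer:  [Optimizer Emitter Container Resolver object] + [Resolver object]
  take Emitter:  [Emitter Container Resolver object] + [Resolver object]
  take Container:  [Container Resolver object] + [Resolver object]
  take Resolver:  [Resolver object] + [Resolver object]
  take object:  [object] + [object]
MRO: Transformer Collector Clickable Widget Dialog Scrollable Optimizer Emitter Container Resolver object
super() in Optimizer.run on a Transformer instance goes to the class after Optimizer in Transformer's MRO: Emitter.

Emitter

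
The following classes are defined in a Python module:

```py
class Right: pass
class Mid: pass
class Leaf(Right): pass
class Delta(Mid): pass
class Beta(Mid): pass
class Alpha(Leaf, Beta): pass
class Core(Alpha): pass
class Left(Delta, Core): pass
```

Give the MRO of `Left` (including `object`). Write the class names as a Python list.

[Left, Delta, Core, Alpha, Leaf, Right, Beta, Mid, object]

L[Left] = Left + merge(L[Delta], L[Core], [Delta Core])
  take Delta:  [Delta Mid object] + [Core Alpha Leaf Right Beta Mid object] + [Delta Core]
  take Core:  [Mid object] + [Core Alpha Leaf Right Beta Mid object] + [Core]
  take Alpha:  [Mid object] + [Alpha Leaf Right Beta Mid object]
  take Leaf:  [Mid object] + [Leaf Right Beta Mid object]
  take Right:  [Mid object] + [Right Beta Mid object]
  take Beta:  [Mid object] + [Beta Mid object]
  take Mid:  [Mid object] + [Mid object]
  take object:  [object] + [object]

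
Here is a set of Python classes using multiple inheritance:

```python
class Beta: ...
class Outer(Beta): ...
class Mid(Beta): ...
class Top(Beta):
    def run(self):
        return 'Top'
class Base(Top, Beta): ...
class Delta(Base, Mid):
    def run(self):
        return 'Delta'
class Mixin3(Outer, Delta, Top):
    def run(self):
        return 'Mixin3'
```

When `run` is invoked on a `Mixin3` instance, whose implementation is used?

Mixin3

L[Mixin3] = Mixin3 + merge(L[Outer], L[Delta], L[Top], [Outer Delta Top])
  take Outer:  [Outer Beta object] + [Delta Base Top Mid Beta object] + [Top Beta object] + [Outer Delta Top]
  take Delta:  [Beta object] + [Delta Base Top Mid Beta object] + [Top Beta object] + [Delta Top]
  take Base:  [Beta object] + [Base Top Mid Beta object] + [Top Beta object] + [Top]
  take Top:  [Beta object] + [Top Mid Beta object] + [Top Beta object] + [Top]
  take Mid:  [Beta object] + [Mid Beta object] + [Beta object]
  take Beta:  [Beta object] + [Beta object] + [Beta object]
  take object:  [object] + [object] + [object]
MRO: Mixin3 Outer Delta Base Top Mid Beta object
run is defined in: Delta, Mixin3, Top. First along the MRO is Mixin3.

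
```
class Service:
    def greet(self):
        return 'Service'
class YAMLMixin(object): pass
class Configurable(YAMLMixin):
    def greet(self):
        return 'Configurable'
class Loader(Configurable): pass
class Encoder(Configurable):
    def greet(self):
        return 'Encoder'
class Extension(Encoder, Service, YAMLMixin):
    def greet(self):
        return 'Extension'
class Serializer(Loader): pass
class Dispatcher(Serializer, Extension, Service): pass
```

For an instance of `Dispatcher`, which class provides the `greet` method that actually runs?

L[Dispatcher] = Dispatcher + merge(L[Serializer], L[Extension], L[Service], [Serializer Extension Service])
  take Serializer:  [Serializer Loader Configurable YAMLMixin object] + [Extension Encoder Configurable Service YAMLMixin object] + [Service object] + [Serializer Extension Service]
  take Loader:  [Loader Configurable YAMLMixin object] + [Extension Encoder Configurable Service YAMLMixin object] + [Service object] + [Extension Service]
  take Extension:  [Configurable YAMLMixin object] + [Extension Encoder Configurable Service YAMLMixin object] + [Service object] + [Extension Service]
  take Encoder:  [Configurable YAMLMixin object] + [Encoder Configurable Service YAMLMixin object] + [Service object] + [Service]
  take Configurable:  [Configurable YAMLMixin object] + [Configurable Service YAMLMixin object] + [Service object] + [Service]
  take Service:  [YAMLMixin object] + [Service YAMLMixin object] + [Service object] + [Service]
  take YAMLMixin:  [YAMLMixin object] + [YAMLMixin object] + [object]
  take object:  [object] + [object] + [object]
MRO: Dispatcher Serializer Loader Extension Encoder Configurable Service YAMLMixin object
greet is defined in: Configurable, Encoder, Extension, Service. First along the MRO is Extension.

Extension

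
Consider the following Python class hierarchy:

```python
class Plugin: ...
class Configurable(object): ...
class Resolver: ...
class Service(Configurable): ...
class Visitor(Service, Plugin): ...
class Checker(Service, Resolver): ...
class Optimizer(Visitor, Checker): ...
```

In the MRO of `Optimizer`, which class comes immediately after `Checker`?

L[Optimizer] = Optimizer + merge(L[Visitor], L[Checker], [Visitor Checker])
  take Visitor:  [Visitor Service Configurable Plugin object] + [Checker Service Configurable Resolver object] + [Visitor Checker]
  take Checker:  [Service Configurable Plugin object] + [Checker Service Configurable Resolver object] + [Checker]
  take Service:  [Service Configurable Plugin object] + [Service Configurable Resolver object]
  take Configurable:  [Configurable Plugin object] + [Configurable Resolver object]
  take Plugin:  [Plugin object] + [Resolver object]
  take Resolver:  [object] + [Resolver object]
  take object:  [object] + [object]
MRO: Optimizer Visitor Checker Service Configurable Plugin Resolver object
Checker is at position 2; next is Service.

Service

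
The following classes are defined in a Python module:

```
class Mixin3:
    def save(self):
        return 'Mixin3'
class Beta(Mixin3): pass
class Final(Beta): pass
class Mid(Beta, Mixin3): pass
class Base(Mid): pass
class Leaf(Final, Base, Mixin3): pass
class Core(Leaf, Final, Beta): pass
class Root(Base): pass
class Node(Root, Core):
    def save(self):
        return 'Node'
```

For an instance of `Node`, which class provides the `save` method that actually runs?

L[Node] = Node + merge(L[Root], L[Core], [Root Core])
  take Root:  [Root Base Mid Beta Mixin3 object] + [Core Leaf Final Base Mid Beta Mixin3 object] + [Root Core]
  take Core:  [Base Mid Beta Mixin3 object] + [Core Leaf Final Base Mid Beta Mixin3 object] + [Core]
  take Leaf:  [Base Mid Beta Mixin3 object] + [Leaf Final Base Mid Beta Mixin3 object]
  take Final:  [Base Mid Beta Mixin3 object] + [Final Base Mid Beta Mixin3 object]
  take Base:  [Base Mid Beta Mixin3 object] + [Base Mid Beta Mixin3 object]
  take Mid:  [Mid Beta Mixin3 object] + [Mid Beta Mixin3 object]
  take Beta:  [Beta Mixin3 object] + [Beta Mixin3 object]
  take Mixin3:  [Mixin3 object] + [Mixin3 object]
  take object:  [object] + [object]
MRO: Node Root Core Leaf Final Base Mid Beta Mixin3 object
save is defined in: Mixin3, Node. First along the MRO is Node.

Node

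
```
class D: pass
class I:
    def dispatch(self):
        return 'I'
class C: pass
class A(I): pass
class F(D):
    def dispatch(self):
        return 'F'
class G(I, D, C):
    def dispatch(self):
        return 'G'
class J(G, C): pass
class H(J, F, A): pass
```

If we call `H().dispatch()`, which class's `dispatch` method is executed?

L[H] = H + merge(L[J], L[F], L[A], [J F A])
  take J:  [J G I D C object] + [F D object] + [A I object] + [J F A]
  take G:  [G I D C object] + [F D object] + [A I object] + [F A]
  take F:  [I D C object] + [F D object] + [A I object] + [F A]
  take A:  [I D C object] + [D object] + [A I object] + [A]
  take I:  [I D C object] + [D object] + [I object]
  take D:  [D C object] + [D object] + [object]
  take C:  [C object] + [object] + [object]
  take object:  [object] + [object] + [object]
MRO: H J G F A I D C object
dispatch is defined in: F, G, I. First along the MRO is G.

G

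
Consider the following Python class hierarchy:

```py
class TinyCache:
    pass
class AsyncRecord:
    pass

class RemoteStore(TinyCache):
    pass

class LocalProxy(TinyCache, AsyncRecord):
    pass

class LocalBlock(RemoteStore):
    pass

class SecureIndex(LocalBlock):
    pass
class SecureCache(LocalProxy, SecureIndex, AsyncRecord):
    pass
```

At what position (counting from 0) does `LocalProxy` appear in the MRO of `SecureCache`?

L[SecureCache] = SecureCache + merge(L[LocalProxy], L[SecureIndex], L[AsyncRecord], [LocalProxy SecureIndex AsyncRecord])
  take LocalProxy:  [LocalProxy TinyCache AsyncRecord object] + [SecureIndex LocalBlock RemoteStore TinyCache object] + [AsyncRecord object] + [LocalProxy SecureIndex AsyncRecord]
  take SecureIndex:  [TinyCache AsyncRecord object] + [SecureIndex LocalBlock RemoteStore TinyCache object] + [AsyncRecord object] + [SecureIndex AsyncRecord]
  take LocalBlock:  [TinyCache AsyncRecord object] + [LocalBlock RemoteStore TinyCache object] + [AsyncRecord object] + [AsyncRecord]
  take RemoteStore:  [TinyCache AsyncRecord object] + [RemoteStore TinyCache object] + [AsyncRecord object] + [AsyncRecord]
  take TinyCache:  [TinyCache AsyncRecord object] + [TinyCache object] + [AsyncRecord object] + [AsyncRecord]
  take AsyncRecord:  [AsyncRecord object] + [object] + [AsyncRecord object] + [AsyncRecord]
  take object:  [object] + [object] + [object]
MRO: SecureCache LocalProxy SecureIndex LocalBlock RemoteStore TinyCache AsyncRecord object
LocalProxy sits at index 1.

1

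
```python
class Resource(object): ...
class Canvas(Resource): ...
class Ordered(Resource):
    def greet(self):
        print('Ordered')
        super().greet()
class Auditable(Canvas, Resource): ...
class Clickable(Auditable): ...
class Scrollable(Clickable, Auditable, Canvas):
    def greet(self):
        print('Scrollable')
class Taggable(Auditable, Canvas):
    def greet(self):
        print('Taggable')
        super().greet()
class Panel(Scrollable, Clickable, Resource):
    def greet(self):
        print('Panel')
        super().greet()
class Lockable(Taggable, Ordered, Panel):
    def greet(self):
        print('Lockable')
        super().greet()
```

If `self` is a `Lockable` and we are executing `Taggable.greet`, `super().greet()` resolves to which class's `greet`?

Ordered

L[Lockable] = Lockable + merge(L[Taggable], L[Ordered], L[Panel], [Taggable Ordered Panel])
  take Taggable:  [Taggable Auditable Canvas Resource object] + [Ordered Resource object] + [Panel Scrollable Clickable Auditable Canvas Resource object] + [Taggable Ordered Panel]
  take Ordered:  [Auditable Canvas Resource object] + [Ordered Resource object] + [Panel Scrollable Clickable Auditable Canvas Resource object] + [Ordered Panel]
  take Panel:  [Auditable Canvas Resource object] + [Resource object] + [Panel Scrollable Clickable Auditable Canvas Resource object] + [Panel]
  take Scrollable:  [Auditable Canvas Resource object] + [Resource object] + [Scrollable Clickable Auditable Canvas Resource object]
  take Clickable:  [Auditable Canvas Resource object] + [Resource object] + [Clickable Auditable Canvas Resource object]
  take Auditable:  [Auditable Canvas Resource object] + [Resource object] + [Auditable Canvas Resource object]
  take Canvas:  [Canvas Resource object] + [Resource object] + [Canvas Resource object]
  take Resource:  [Resource object] + [Resource object] + [Resource object]
  take object:  [object] + [object] + [object]
MRO: Lockable Taggable Ordered Panel Scrollable Clickable Auditable Canvas Resource object
super() in Taggable.greet on a Lockable instance goes to the class after Taggable in Lockable's MRO: Ordered.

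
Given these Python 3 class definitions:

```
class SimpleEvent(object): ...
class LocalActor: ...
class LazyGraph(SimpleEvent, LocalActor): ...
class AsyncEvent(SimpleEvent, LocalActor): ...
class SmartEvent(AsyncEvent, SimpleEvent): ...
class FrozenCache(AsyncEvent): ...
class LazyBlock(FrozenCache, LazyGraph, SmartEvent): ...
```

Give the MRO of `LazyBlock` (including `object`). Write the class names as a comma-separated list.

L[LazyBlock] = LazyBlock + merge(L[FrozenCache], L[LazyGraph], L[SmartEvent], [FrozenCache LazyGraph SmartEvent])
  take FrozenCache:  [FrozenCache AsyncEvent SimpleEvent LocalActor object] + [LazyGraph SimpleEvent LocalActor object] + [SmartEvent AsyncEvent SimpleEvent LocalActor object] + [FrozenCache LazyGraph SmartEvent]
  take LazyGraph:  [AsyncEvent SimpleEvent LocalActor object] + [LazyGraph SimpleEvent LocalActor object] + [SmartEvent AsyncEvent SimpleEvent LocalActor object] + [LazyGraph SmartEvent]
  take SmartEvent:  [AsyncEvent SimpleEvent LocalActor object] + [SimpleEvent LocalActor object] + [SmartEvent AsyncEvent SimpleEvent LocalActor object] + [SmartEvent]
  take AsyncEvent:  [AsyncEvent SimpleEvent LocalActor object] + [SimpleEvent LocalActor object] + [AsyncEvent SimpleEvent LocalActor object]
  take SimpleEvent:  [SimpleEvent LocalActor object] + [SimpleEvent LocalActor object] + [SimpleEvent LocalActor object]
  take LocalActor:  [LocalActor object] + [LocalActor object] + [LocalActor object]
  take object:  [object] + [object] + [object]

LazyBlock, FrozenCache, LazyGraph, SmartEvent, AsyncEvent, SimpleEvent, LocalActor, object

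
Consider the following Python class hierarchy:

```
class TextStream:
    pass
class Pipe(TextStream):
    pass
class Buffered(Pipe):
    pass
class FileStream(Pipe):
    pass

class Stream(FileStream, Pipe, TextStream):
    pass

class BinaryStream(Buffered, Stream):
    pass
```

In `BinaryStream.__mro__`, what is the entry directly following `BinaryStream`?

L[BinaryStream] = BinaryStream + merge(L[Buffered], L[Stream], [Buffered Stream])
  take Buffered:  [Buffered Pipe TextStream object] + [Stream FileStream Pipe TextStream object] + [Buffered Stream]
  take Stream:  [Pipe TextStream object] + [Stream FileStream Pipe TextStream object] + [Stream]
  take FileStream:  [Pipe TextStream object] + [FileStream Pipe TextStream object]
  take Pipe:  [Pipe TextStream object] + [Pipe TextStream object]
  take TextStream:  [TextStream object] + [TextStream object]
  take object:  [object] + [object]
MRO: BinaryStream Buffered Stream FileStream Pipe TextStream object
BinaryStream is at position 0; next is Buffered.

Buffered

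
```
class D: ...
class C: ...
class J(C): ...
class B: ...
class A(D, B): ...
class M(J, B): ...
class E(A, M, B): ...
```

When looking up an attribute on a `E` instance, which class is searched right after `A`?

L[E] = E + merge(L[A], L[M], L[B], [A M B])
  take A:  [A D B object] + [M J C B object] + [B object] + [A M B]
  take D:  [D B object] + [M J C B object] + [B object] + [M B]
  take M:  [B object] + [M J C B object] + [B object] + [M B]
  take J:  [B object] + [J C B object] + [B object] + [B]
  take C:  [B object] + [C B object] + [B object] + [B]
  take B:  [B object] + [B object] + [B object] + [B]
  take object:  [object] + [object] + [object]
MRO: E A D M J C B object
A is at position 1; next is D.

D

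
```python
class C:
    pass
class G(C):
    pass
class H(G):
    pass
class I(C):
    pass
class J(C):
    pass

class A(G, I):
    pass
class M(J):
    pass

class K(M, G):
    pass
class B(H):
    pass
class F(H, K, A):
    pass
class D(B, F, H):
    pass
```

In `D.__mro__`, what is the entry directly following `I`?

C

L[D] = D + merge(L[B], L[F], L[H], [B F H])
  take B:  [B H G C object] + [F H K M J A G I C object] + [H G C object] + [B F H]
  take F:  [H G C object] + [F H K M J A G I C object] + [H G C object] + [F H]
  take H:  [H G C object] + [H K M J A G I C object] + [H G C object] + [H]
  take K:  [G C object] + [K M J A G I C object] + [G C object]
  take M:  [G C object] + [M J A G I C object] + [G C object]
  take J:  [G C object] + [J A G I C object] + [G C object]
  take A:  [G C object] + [A G I C object] + [G C object]
  take G:  [G C object] + [G I C object] + [G C object]
  take I:  [C object] + [I C object] + [C object]
  take C:  [C object] + [C object] + [C object]
  take object:  [object] + [object] + [object]
MRO: D B F H K M J A G I C object
I is at position 9; next is C.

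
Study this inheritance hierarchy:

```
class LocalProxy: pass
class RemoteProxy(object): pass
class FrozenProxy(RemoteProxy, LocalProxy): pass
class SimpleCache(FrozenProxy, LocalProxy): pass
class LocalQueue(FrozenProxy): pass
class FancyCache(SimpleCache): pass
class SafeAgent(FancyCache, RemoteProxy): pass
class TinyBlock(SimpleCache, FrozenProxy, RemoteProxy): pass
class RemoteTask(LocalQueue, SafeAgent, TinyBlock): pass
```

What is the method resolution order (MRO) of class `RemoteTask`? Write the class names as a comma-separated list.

RemoteTask, LocalQueue, SafeAgent, FancyCache, TinyBlock, SimpleCache, FrozenProxy, RemoteProxy, LocalProxy, object

L[RemoteTask] = RemoteTask + merge(L[LocalQueue], L[SafeAgent], L[TinyBlock], [LocalQueue SafeAgent TinyBlock])
  take LocalQueue:  [LocalQueue FrozenProxy RemoteProxy LocalProxy object] + [SafeAgent FancyCache SimpleCache FrozenProxy RemoteProxy LocalProxy object] + [TinyBlock SimpleCache FrozenProxy RemoteProxy LocalProxy object] + [LocalQueue SafeAgent TinyBlock]
  take SafeAgent:  [FrozenProxy RemoteProxy LocalProxy object] + [SafeAgent FancyCache SimpleCache FrozenProxy RemoteProxy LocalProxy object] + [TinyBlock SimpleCache FrozenProxy RemoteProxy LocalProxy object] + [SafeAgent TinyBlock]
  take FancyCache:  [FrozenProxy RemoteProxy LocalProxy object] + [FancyCache SimpleCache FrozenProxy RemoteProxy LocalProxy object] + [TinyBlock SimpleCache FrozenProxy RemoteProxy LocalProxy object] + [TinyBlock]
  take TinyBlock:  [FrozenProxy RemoteProxy LocalProxy object] + [SimpleCache FrozenProxy RemoteProxy LocalProxy object] + [TinyBlock SimpleCache FrozenProxy RemoteProxy LocalProxy object] + [TinyBlock]
  take SimpleCache:  [FrozenProxy RemoteProxy LocalProxy object] + [SimpleCache FrozenProxy RemoteProxy LocalProxy object] + [SimpleCache FrozenProxy RemoteProxy LocalProxy object]
  take FrozenProxy:  [FrozenProxy RemoteProxy LocalProxy object] + [FrozenProxy RemoteProxy LocalProxy object] + [FrozenProxy RemoteProxy LocalProxy object]
  take RemoteProxy:  [RemoteProxy LocalProxy object] + [RemoteProxy LocalProxy object] + [RemoteProxy LocalProxy object]
  take LocalProxy:  [LocalProxy object] + [LocalProxy object] + [LocalProxy object]
  take object:  [object] + [object] + [object]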